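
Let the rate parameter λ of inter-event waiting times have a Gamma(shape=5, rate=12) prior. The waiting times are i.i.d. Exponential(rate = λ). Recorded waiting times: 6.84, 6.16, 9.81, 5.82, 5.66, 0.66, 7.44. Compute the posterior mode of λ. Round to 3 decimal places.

λ̂_MAP = 0.202

The Exponential(rate=λ) likelihood is ∝ λ^n e^(−λΣtᵢ). Here n = 7 and Σtᵢ = 6.84 + 6.16 + 9.81 + 5.82 + 5.66 + 0.66 + 7.44 = 42.39.
Posterior ∝ λ^4e^(−12λ) · λ^7e^(−42.39λ) = λ^11e^(−54.39λ), i.e. Gamma(12, 54.39).
Mode = (a−1)/b = 11/54.39 ≈ 0.202.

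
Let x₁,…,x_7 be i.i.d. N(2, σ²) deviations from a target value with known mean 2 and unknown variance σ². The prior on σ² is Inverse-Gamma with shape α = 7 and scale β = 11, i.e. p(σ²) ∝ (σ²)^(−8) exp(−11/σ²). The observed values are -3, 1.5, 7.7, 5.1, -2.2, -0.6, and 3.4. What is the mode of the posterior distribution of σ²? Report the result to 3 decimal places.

Sum of squared deviations about the known mean: SS = (-3−2)² + (1.5−2)² + (7.7−2)² + (5.1−2)² + (-2.2−2)² + (-0.6−2)² + (3.4−2)² = 93.71.
The Normal likelihood contributes (σ²)^(−n/2) exp(−SS/(2σ²)), so the posterior is Inverse-Gamma(α + n/2, β + SS/2) = Inverse-Gamma(10.5, 57.855).
The mode of Inverse-Gamma(a, b) is b/(a+1) = 57.855/11.5 ≈ 5.031.

σ̂²_MAP = 5.031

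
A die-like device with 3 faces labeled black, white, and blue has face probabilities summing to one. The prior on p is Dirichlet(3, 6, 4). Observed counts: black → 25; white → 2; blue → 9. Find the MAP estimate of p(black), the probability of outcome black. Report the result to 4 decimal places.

The posterior is Dirichlet(αᵢ + nᵢ) = Dirichlet(28, 8, 13).
For a Dirichlet(a₁,…,a_K) with all aᵢ > 1, the mode has j-th component (aⱼ − 1)/(Σaᵢ − K).
Here Σaᵢ = 49 and K = 3, so p(black) = (28 − 1)/(49 − 3) = 27/46 ≈ 0.5870.

MAP estimate of p(black) = 0.5870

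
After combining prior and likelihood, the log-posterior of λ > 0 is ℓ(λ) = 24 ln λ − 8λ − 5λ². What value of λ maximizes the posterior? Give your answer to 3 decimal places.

ℓ'(λ) = 24/λ − 8 − 10λ. Setting this to zero and multiplying by λ: 10λ² + 8λ − 24 = 0.
λ = (−8 + √(8² + 4·10·24)) / (2·10) = (−8 + √1024) / 20 = (−8 + 32)/20 = 6/5.
ℓ''(λ) = −24/λ² − 10 < 0, confirming a maximum.

λ̂_MAP = 1.200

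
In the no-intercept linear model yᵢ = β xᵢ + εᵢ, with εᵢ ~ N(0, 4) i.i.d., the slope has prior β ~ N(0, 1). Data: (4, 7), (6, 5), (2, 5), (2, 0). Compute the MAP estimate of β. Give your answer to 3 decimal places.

log p(β | y) = −Σ(yᵢ − βxᵢ)²/(2·4) − β²/(2·1) + const.
Setting the derivative to zero: Σxᵢ(yᵢ − βxᵢ)/4 − β/1 = 0, so β = Σxᵢyᵢ / (Σxᵢ² + σ²/τ²).
Σxᵢyᵢ = 4·7 + 6·5 + 2·5 + 2·0 = 68; Σxᵢ² = 60; σ²/τ² = 4.
β̂_MAP = 68 / (60 + 4) = 68/64 ≈ 1.063.

β̂_MAP = 1.063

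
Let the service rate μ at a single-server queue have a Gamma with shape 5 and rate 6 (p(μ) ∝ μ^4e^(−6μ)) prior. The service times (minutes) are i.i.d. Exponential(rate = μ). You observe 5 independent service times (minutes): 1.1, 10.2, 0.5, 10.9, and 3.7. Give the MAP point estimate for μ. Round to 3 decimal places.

The Exponential(rate=μ) likelihood is ∝ μ^n e^(−μΣtᵢ). Here n = 5 and Σtᵢ = 1.1 + 10.2 + 0.5 + 10.9 + 3.7 = 26.4.
Posterior ∝ μ^4e^(−6μ) · μ^5e^(−26.4μ) = μ^9e^(−32.4μ), i.e. Gamma(10, 32.4).
Mode = (a−1)/b = 9/32.4 ≈ 0.278.

μ̂_MAP = 0.278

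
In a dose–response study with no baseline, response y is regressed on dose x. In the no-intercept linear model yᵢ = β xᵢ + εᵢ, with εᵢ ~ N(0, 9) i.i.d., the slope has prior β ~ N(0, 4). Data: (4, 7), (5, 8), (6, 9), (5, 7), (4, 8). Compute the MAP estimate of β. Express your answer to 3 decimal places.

log p(β | y) = −Σ(yᵢ − βxᵢ)²/(2·9) − β²/(2·4) + const.
Setting the derivative to zero: Σxᵢ(yᵢ − βxᵢ)/9 − β/4 = 0, so β = Σxᵢyᵢ / (Σxᵢ² + σ²/τ²).
Σxᵢyᵢ = 4·7 + 5·8 + 6·9 + 5·7 + 4·8 = 189; Σxᵢ² = 118; σ²/τ² = 2.25.
β̂_MAP = 189 / (118 + 2.25) = 189/120.25 ≈ 1.572.

β̂_MAP = 1.572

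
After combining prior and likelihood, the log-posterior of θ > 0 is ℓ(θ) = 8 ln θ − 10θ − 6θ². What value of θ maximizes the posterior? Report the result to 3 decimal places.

ℓ'(θ) = 8/θ − 10 − 12θ. Setting this to zero and multiplying by θ: 12θ² + 10θ − 8 = 0.
θ = (−10 + √(10² + 4·12·8)) / (2·12) = (−10 + √484) / 24 = (−10 + 22)/24 = 1/2.
ℓ''(θ) = −8/θ² − 12 < 0, confirming a maximum.

θ̂_MAP = 0.500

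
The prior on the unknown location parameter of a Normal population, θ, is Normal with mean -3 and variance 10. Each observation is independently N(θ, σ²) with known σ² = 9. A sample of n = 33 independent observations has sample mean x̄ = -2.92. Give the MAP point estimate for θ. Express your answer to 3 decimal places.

θ̂_MAP = -2.922

n = 33, x̄ = -2.92.
For a Normal prior and Normal likelihood with known variance, the posterior is Normal; its mode equals its mean, the precision-weighted average.
Prior precision 1/σ₀² = 1/10 = 0.1; data precision n/σ² = 33/9 = 11/3.
θ̂ = (0.1·(-3) + (11/3)·(-2.92)) / (0.1 + 11/3) = (-1651/150)/(113/30) = -1651/565 ≈ -2.922.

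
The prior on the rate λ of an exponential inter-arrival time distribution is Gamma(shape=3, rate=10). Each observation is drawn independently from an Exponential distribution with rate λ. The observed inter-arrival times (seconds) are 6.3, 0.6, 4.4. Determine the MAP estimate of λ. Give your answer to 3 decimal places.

The Exponential(rate=λ) likelihood is ∝ λ^n e^(−λΣtᵢ). Here n = 3 and Σtᵢ = 6.3 + 0.6 + 4.4 = 11.3.
Posterior ∝ λ^2e^(−10λ) · λ^3e^(−11.3λ) = λ^5e^(−21.3λ), i.e. Gamma(6, 21.3).
Mode = (a−1)/b = 5/21.3 ≈ 0.235.

λ̂_MAP = 0.235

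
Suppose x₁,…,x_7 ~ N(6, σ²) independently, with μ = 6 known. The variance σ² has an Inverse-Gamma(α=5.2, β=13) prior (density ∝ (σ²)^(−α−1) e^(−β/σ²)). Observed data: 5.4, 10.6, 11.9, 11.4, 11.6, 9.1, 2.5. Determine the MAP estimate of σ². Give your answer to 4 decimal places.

Sum of squared deviations about the known mean: SS = (5.4−6)² + (10.6−6)² + (11.9−6)² + (11.4−6)² + (11.6−6)² + (9.1−6)² + (2.5−6)² = 138.71.
The Normal likelihood contributes (σ²)^(−n/2) exp(−SS/(2σ²)), so the posterior is Inverse-Gamma(α + n/2, β + SS/2) = Inverse-Gamma(8.7, 82.355).
The mode of Inverse-Gamma(a, b) is b/(a+1) = 82.355/9.7 ≈ 8.4902.

σ̂²_MAP = 8.4902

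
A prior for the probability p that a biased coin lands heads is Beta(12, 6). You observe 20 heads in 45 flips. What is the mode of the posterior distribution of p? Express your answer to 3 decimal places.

Prior: Beta(12, 6).
Data: 20 successes in 45 trials. The binomial likelihood contributes p^20(1−p)^25, so the posterior is Beta(12+20, 6+25) = Beta(32, 31).
For Beta(a, b) with a, b > 1 the mode is (a−1)/(a+b−2) = 31/61 ≈ 0.508.

p̂_MAP = 0.508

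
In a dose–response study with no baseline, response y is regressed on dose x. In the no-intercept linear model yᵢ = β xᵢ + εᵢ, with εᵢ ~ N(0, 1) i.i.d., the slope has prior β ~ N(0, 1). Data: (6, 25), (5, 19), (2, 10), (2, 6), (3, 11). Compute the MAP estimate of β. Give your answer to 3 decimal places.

log p(β | y) = −Σ(yᵢ − βxᵢ)²/(2·1) − β²/(2·1) + const.
Setting the derivative to zero: Σxᵢ(yᵢ − βxᵢ)/1 − β/1 = 0, so β = Σxᵢyᵢ / (Σxᵢ² + σ²/τ²).
Σxᵢyᵢ = 6·25 + 5·19 + 2·10 + 2·6 + 3·11 = 310; Σxᵢ² = 78; σ²/τ² = 1.
β̂_MAP = 310 / (78 + 1) = 310/79 ≈ 3.924.

β̂_MAP = 3.924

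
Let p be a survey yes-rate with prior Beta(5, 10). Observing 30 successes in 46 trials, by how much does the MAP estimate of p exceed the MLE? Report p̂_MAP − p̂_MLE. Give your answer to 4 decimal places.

MAP − MLE = -0.0759

Posterior is Beta(35, 26); MAP = (35−1)/(61−2) = 34/59 ≈ 0.57627.
MLE ignores the prior: p̂_MLE = k/n = 30/46 ≈ 0.65217.
Difference = 34/59 − 30/46 = -103/1357 ≈ -0.0759.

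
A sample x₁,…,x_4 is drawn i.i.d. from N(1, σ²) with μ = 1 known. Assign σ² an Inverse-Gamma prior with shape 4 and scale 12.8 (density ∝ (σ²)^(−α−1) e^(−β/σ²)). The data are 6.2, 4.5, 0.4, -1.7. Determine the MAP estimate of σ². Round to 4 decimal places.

σ̂²_MAP = 5.1814

Sum of squared deviations about the known mean: SS = (6.2−1)² + (4.5−1)² + (0.4−1)² + (-1.7−1)² = 46.94.
The Normal likelihood contributes (σ²)^(−n/2) exp(−SS/(2σ²)), so the posterior is Inverse-Gamma(α + n/2, β + SS/2) = Inverse-Gamma(6, 36.27).
The mode of Inverse-Gamma(a, b) is b/(a+1) = 36.27/7 ≈ 5.1814.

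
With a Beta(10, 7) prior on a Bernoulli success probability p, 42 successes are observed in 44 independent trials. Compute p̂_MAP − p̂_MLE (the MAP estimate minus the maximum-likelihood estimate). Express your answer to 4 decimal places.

MAP − MLE = -0.0901

Posterior is Beta(52, 9); MAP = (52−1)/(61−2) = 51/59 ≈ 0.86441.
MLE ignores the prior: p̂_MLE = k/n = 42/44 ≈ 0.95455.
Difference = 51/59 − 42/44 = -117/1298 ≈ -0.0901.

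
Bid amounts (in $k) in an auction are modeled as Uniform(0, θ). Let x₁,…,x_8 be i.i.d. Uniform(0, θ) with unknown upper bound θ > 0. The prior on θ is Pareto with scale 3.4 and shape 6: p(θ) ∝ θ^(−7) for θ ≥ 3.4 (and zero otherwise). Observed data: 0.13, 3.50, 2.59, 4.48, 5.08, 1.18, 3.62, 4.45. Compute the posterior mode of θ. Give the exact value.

The Uniform(0, θ) likelihood is θ^(−n) for θ ≥ max(xᵢ), zero otherwise. Here max(xᵢ) = 5.08.
Posterior ∝ θ^(−7) · θ^(−8) = θ^(−15) on θ ≥ max(3.4, 5.08) = 5.08.
This density is strictly decreasing in θ, so the posterior mode lies at the lower boundary of the support.

θ̂_MAP = 5.08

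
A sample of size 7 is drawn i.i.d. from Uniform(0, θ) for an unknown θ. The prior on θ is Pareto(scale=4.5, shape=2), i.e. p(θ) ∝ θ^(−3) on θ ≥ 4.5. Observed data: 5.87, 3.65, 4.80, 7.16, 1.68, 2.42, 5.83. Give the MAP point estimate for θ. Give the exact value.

The Uniform(0, θ) likelihood is θ^(−n) for θ ≥ max(xᵢ), zero otherwise. Here max(xᵢ) = 7.16.
Posterior ∝ θ^(−3) · θ^(−7) = θ^(−10) on θ ≥ max(4.5, 7.16) = 7.16.
This density is strictly decreasing in θ, so the posterior mode lies at the lower boundary of the support.

θ̂_MAP = 7.16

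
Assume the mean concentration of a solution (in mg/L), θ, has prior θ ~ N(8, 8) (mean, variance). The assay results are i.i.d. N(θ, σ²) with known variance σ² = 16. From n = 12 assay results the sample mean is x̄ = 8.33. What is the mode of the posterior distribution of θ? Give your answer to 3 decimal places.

n = 12, x̄ = 8.33.
For a Normal prior and Normal likelihood with known variance, the posterior is Normal; its mode equals its mean, the precision-weighted average.
Prior precision 1/σ₀² = 1/8 = 0.125; data precision n/σ² = 12/16 = 0.75.
θ̂ = (0.125·8 + 0.75·8.33) / (0.125 + 0.75) = 7.2475/0.875 = 2899/350 ≈ 8.283.

θ̂_MAP = 8.283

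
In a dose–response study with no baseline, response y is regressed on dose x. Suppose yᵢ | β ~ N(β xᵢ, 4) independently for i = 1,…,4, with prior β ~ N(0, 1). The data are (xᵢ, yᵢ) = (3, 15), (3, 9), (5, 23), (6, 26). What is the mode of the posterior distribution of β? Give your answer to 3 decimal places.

β̂_MAP = 4.133

log p(β | y) = −Σ(yᵢ − βxᵢ)²/(2·4) − β²/(2·1) + const.
Setting the derivative to zero: Σxᵢ(yᵢ − βxᵢ)/4 − β/1 = 0, so β = Σxᵢyᵢ / (Σxᵢ² + σ²/τ²).
Σxᵢyᵢ = 3·15 + 3·9 + 5·23 + 6·26 = 343; Σxᵢ² = 79; σ²/τ² = 4.
β̂_MAP = 343 / (79 + 4) = 343/83 ≈ 4.133.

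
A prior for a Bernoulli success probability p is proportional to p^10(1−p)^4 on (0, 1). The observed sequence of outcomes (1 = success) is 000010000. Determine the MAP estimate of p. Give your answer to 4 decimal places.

p̂_MAP = 0.4783

The prior density ∝ p^10(1−p)^4 is the kernel of Beta(11, 5).
Data: 1 success in 9 trials (from the sequence). The binomial likelihood contributes p(1−p)^8, so the posterior is Beta(11+1, 5+8) = Beta(12, 13).
For Beta(a, b) with a, b > 1 the mode is (a−1)/(a+b−2) = 11/23 ≈ 0.4783.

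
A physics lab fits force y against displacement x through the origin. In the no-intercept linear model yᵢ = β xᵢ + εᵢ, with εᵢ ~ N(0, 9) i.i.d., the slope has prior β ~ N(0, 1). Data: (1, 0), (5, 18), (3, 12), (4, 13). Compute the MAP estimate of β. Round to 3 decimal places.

β̂_MAP = 2.967

log p(β | y) = −Σ(yᵢ − βxᵢ)²/(2·9) − β²/(2·1) + const.
Setting the derivative to zero: Σxᵢ(yᵢ − βxᵢ)/9 − β/1 = 0, so β = Σxᵢyᵢ / (Σxᵢ² + σ²/τ²).
Σxᵢyᵢ = 1·0 + 5·18 + 3·12 + 4·13 = 178; Σxᵢ² = 51; σ²/τ² = 9.
β̂_MAP = 178 / (51 + 9) = 178/60 ≈ 2.967.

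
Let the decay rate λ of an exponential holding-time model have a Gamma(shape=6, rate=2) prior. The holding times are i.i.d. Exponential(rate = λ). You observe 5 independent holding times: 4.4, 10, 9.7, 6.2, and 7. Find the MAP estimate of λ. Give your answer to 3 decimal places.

λ̂_MAP = 0.254

The Exponential(rate=λ) likelihood is ∝ λ^n e^(−λΣtᵢ). Here n = 5 and Σtᵢ = 4.4 + 10 + 9.7 + 6.2 + 7 = 37.3.
Posterior ∝ λ^5e^(−2λ) · λ^5e^(−37.3λ) = λ^10e^(−39.3λ), i.e. Gamma(11, 39.3).
Mode = (a−1)/b = 10/39.3 ≈ 0.254.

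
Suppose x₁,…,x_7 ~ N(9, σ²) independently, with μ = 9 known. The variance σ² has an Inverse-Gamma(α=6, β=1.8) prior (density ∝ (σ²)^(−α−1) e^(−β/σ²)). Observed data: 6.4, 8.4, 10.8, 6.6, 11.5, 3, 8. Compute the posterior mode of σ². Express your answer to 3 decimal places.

Sum of squared deviations about the known mean: SS = (6.4−9)² + (8.4−9)² + (10.8−9)² + (6.6−9)² + (11.5−9)² + (3−9)² + (8−9)² = 59.37.
The Normal likelihood contributes (σ²)^(−n/2) exp(−SS/(2σ²)), so the posterior is Inverse-Gamma(α + n/2, β + SS/2) = Inverse-Gamma(9.5, 31.485).
The mode of Inverse-Gamma(a, b) is b/(a+1) = 31.485/10.5 ≈ 2.999.

σ̂²_MAP = 2.999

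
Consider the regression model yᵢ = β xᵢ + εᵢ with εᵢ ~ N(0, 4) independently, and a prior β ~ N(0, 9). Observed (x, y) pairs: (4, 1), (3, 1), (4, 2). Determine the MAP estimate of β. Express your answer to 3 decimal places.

log p(β | y) = −Σ(yᵢ − βxᵢ)²/(2·4) − β²/(2·9) + const.
Setting the derivative to zero: Σxᵢ(yᵢ − βxᵢ)/4 − β/9 = 0, so β = Σxᵢyᵢ / (Σxᵢ² + σ²/τ²).
Σxᵢyᵢ = 4·1 + 3·1 + 4·2 = 15; Σxᵢ² = 41; σ²/τ² = 4/9.
β̂_MAP = 15 / (41 + 4/9) = 15/(373/9) = 135/373 ≈ 0.362.

β̂_MAP = 0.362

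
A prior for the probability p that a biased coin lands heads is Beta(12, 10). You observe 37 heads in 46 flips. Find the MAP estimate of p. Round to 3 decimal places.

Prior: Beta(12, 10).
Data: 37 successes in 46 trials. The binomial likelihood contributes p^37(1−p)^9, so the posterior is Beta(12+37, 10+9) = Beta(49, 19).
For Beta(a, b) with a, b > 1 the mode is (a−1)/(a+b−2) = 48/66 ≈ 0.727.

p̂_MAP = 0.727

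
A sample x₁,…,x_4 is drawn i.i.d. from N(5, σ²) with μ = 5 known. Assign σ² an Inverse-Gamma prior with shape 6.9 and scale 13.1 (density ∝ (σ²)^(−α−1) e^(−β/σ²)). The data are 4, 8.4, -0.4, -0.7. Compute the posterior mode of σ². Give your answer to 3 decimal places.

Sum of squared deviations about the known mean: SS = (4−5)² + (8.4−5)² + (-0.4−5)² + (-0.7−5)² = 74.21.
The Normal likelihood contributes (σ²)^(−n/2) exp(−SS/(2σ²)), so the posterior is Inverse-Gamma(α + n/2, β + SS/2) = Inverse-Gamma(8.9, 50.205).
The mode of Inverse-Gamma(a, b) is b/(a+1) = 50.205/9.9 ≈ 5.071.

σ̂²_MAP = 5.071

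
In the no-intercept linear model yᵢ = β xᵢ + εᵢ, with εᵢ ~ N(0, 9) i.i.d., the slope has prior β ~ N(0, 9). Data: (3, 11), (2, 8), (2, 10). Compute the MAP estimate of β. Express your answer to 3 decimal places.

β̂_MAP = 3.833

log p(β | y) = −Σ(yᵢ − βxᵢ)²/(2·9) − β²/(2·9) + const.
Setting the derivative to zero: Σxᵢ(yᵢ − βxᵢ)/9 − β/9 = 0, so β = Σxᵢyᵢ / (Σxᵢ² + σ²/τ²).
Σxᵢyᵢ = 3·11 + 2·8 + 2·10 = 69; Σxᵢ² = 17; σ²/τ² = 1.
β̂_MAP = 69 / (17 + 1) = 69/18 ≈ 3.833.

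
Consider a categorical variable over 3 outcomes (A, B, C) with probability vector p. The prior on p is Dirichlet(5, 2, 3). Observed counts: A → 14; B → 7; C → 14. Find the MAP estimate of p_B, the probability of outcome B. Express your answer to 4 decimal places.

The posterior is Dirichlet(αᵢ + nᵢ) = Dirichlet(19, 9, 17).
For a Dirichlet(a₁,…,a_K) with all aᵢ > 1, the mode has j-th component (aⱼ − 1)/(Σaᵢ − K).
Here Σaᵢ = 45 and K = 3, so p_B = (9 − 1)/(45 − 3) = 8/42 ≈ 0.1905.

MAP estimate of p_B = 0.1905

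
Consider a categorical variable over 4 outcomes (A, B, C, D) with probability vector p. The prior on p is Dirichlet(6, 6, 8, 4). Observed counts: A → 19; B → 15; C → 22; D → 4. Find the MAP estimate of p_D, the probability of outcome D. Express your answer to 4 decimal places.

MAP estimate of p_D = 0.0875

The posterior is Dirichlet(αᵢ + nᵢ) = Dirichlet(25, 21, 30, 8).
For a Dirichlet(a₁,…,a_K) with all aᵢ > 1, the mode has j-th component (aⱼ − 1)/(Σaᵢ − K).
Here Σaᵢ = 84 and K = 4, so p_D = (8 − 1)/(84 − 4) = 7/80 ≈ 0.0875.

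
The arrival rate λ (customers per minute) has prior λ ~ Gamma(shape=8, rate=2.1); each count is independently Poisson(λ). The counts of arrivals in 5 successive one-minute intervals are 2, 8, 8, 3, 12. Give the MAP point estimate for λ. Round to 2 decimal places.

Σxᵢ = 2+8+8+3+12 = 33, with n = 5.
Posterior ∝ λ^7e^(−2.1λ) · λ^33e^(−5λ) = λ^40e^(−7.1λ), i.e. Gamma(shape=41, rate=7.1).
The mode of a Gamma(a, b) with a ≥ 1 (shape–rate) is (a−1)/b = 40/7.1 ≈ 5.63.

λ̂_MAP = 5.63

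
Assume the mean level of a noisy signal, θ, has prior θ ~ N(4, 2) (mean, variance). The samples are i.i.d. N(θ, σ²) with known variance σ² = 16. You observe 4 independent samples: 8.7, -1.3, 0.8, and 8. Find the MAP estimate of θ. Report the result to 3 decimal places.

n = 4; x̄ = (8.7 + (-1.3) + 0.8 + 8)/4 = 16.2/4 = 4.05.
For a Normal prior and Normal likelihood with known variance, the posterior is Normal; its mode equals its mean, the precision-weighted average.
Prior precision 1/σ₀² = 1/2 = 0.5; data precision n/σ² = 4/16 = 0.25.
θ̂ = (0.5·4 + 0.25·4.05) / (0.5 + 0.25) = 3.0125/0.75 = 241/60 ≈ 4.017.

θ̂_MAP = 4.017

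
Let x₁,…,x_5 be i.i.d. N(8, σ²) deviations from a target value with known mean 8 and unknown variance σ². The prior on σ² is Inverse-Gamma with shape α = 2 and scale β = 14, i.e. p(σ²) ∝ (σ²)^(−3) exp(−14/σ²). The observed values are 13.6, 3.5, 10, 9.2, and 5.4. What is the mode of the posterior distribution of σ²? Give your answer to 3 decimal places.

Sum of squared deviations about the known mean: SS = (13.6−8)² + (3.5−8)² + (10−8)² + (9.2−8)² + (5.4−8)² = 63.81.
The Normal likelihood contributes (σ²)^(−n/2) exp(−SS/(2σ²)), so the posterior is Inverse-Gamma(α + n/2, β + SS/2) = Inverse-Gamma(4.5, 45.905).
The mode of Inverse-Gamma(a, b) is b/(a+1) = 45.905/5.5 ≈ 8.346.

σ̂²_MAP = 8.346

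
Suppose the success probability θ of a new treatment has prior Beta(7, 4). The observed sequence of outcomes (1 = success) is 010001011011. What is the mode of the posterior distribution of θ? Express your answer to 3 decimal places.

θ̂_MAP = 0.571

Prior: Beta(7, 4).
Data: 6 successes in 12 trials (from the sequence). The binomial likelihood contributes θ^6(1−θ)^6, so the posterior is Beta(7+6, 4+6) = Beta(13, 10).
For Beta(a, b) with a, b > 1 the mode is (a−1)/(a+b−2) = 12/21 ≈ 0.571.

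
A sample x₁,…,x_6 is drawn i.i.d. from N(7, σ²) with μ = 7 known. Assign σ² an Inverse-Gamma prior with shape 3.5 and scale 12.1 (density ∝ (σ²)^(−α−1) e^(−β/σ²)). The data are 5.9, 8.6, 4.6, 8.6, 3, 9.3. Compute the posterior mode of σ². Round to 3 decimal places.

σ̂²_MAP = 3.839

Sum of squared deviations about the known mean: SS = (5.9−7)² + (8.6−7)² + (4.6−7)² + (8.6−7)² + (3−7)² + (9.3−7)² = 33.38.
The Normal likelihood contributes (σ²)^(−n/2) exp(−SS/(2σ²)), so the posterior is Inverse-Gamma(α + n/2, β + SS/2) = Inverse-Gamma(6.5, 28.79).
The mode of Inverse-Gamma(a, b) is b/(a+1) = 28.79/7.5 ≈ 3.839.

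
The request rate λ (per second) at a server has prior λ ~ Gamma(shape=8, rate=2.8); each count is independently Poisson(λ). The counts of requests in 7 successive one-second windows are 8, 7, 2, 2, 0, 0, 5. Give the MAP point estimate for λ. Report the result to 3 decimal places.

λ̂_MAP = 3.163

Σxᵢ = 8+7+2+2+0+0+5 = 24, with n = 7.
Posterior ∝ λ^7e^(−2.8λ) · λ^24e^(−7λ) = λ^31e^(−9.8λ), i.e. Gamma(shape=32, rate=9.8).
The mode of a Gamma(a, b) with a ≥ 1 (shape–rate) is (a−1)/b = 31/9.8 ≈ 3.163.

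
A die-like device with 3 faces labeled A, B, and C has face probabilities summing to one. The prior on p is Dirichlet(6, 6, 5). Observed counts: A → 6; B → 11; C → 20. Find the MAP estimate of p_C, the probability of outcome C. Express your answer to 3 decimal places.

MAP estimate of p_C = 0.471

The posterior is Dirichlet(αᵢ + nᵢ) = Dirichlet(12, 17, 25).
For a Dirichlet(a₁,…,a_K) with all aᵢ > 1, the mode has j-th component (aⱼ − 1)/(Σaᵢ − K).
Here Σaᵢ = 54 and K = 3, so p_C = (25 − 1)/(54 − 3) = 24/51 ≈ 0.471.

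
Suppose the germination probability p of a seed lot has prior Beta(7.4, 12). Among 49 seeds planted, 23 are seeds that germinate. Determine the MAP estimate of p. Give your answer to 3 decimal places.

p̂_MAP = 0.443

Prior: Beta(7.4, 12).
Data: 23 successes in 49 trials. The binomial likelihood contributes p^23(1−p)^26, so the posterior is Beta(7.4+23, 12+26) = Beta(30.4, 38).
For Beta(a, b) with a, b > 1 the mode is (a−1)/(a+b−2) = 29.4/66.4 ≈ 0.443.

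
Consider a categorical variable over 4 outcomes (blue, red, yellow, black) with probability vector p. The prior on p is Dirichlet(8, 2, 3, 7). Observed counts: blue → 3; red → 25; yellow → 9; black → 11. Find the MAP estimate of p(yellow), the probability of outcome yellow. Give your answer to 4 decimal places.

MAP estimate of p(yellow) = 0.1719

The posterior is Dirichlet(αᵢ + nᵢ) = Dirichlet(11, 27, 12, 18).
For a Dirichlet(a₁,…,a_K) with all aᵢ > 1, the mode has j-th component (aⱼ − 1)/(Σaᵢ − K).
Here Σaᵢ = 68 and K = 4, so p(yellow) = (12 − 1)/(68 − 4) = 11/64 ≈ 0.1719.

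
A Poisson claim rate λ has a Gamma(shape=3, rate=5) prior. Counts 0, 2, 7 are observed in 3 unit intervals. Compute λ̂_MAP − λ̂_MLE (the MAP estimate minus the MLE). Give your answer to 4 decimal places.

Σxᵢ = 9. Posterior is Gamma(12, 8); MAP = (12−1)/8 = 11/8 ≈ 1.37500.
MLE = x̄ = 9/3 ≈ 3.00000.
Difference = 11/8 − 9/3 = -13/8 ≈ -1.6250.

MAP − MLE = -1.6250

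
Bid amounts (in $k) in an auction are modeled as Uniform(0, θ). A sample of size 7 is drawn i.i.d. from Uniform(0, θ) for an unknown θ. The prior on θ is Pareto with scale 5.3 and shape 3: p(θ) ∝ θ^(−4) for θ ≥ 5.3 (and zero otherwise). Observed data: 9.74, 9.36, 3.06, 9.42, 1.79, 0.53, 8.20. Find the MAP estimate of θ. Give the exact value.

θ̂_MAP = 9.74

The Uniform(0, θ) likelihood is θ^(−n) for θ ≥ max(xᵢ), zero otherwise. Here max(xᵢ) = 9.74.
Posterior ∝ θ^(−4) · θ^(−7) = θ^(−11) on θ ≥ max(5.3, 9.74) = 9.74.
This density is strictly decreasing in θ, so the posterior mode lies at the lower boundary of the support.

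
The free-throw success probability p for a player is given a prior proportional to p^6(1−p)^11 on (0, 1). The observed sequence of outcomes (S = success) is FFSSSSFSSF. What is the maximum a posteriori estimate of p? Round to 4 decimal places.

The prior density ∝ p^6(1−p)^11 is the kernel of Beta(7, 12).
Data: 6 successes in 10 trials (from the sequence). The binomial likelihood contributes p^6(1−p)^4, so the posterior is Beta(7+6, 12+4) = Beta(13, 16).
For Beta(a, b) with a, b > 1 the mode is (a−1)/(a+b−2) = 12/27 ≈ 0.4444.

p̂_MAP = 0.4444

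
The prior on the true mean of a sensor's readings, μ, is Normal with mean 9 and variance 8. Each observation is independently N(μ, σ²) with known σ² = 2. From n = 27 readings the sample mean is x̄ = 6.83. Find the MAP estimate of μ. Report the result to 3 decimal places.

n = 27, x̄ = 6.83.
For a Normal prior and Normal likelihood with known variance, the posterior is Normal; its mode equals its mean, the precision-weighted average.
Prior precision 1/σ₀² = 1/8 = 0.125; data precision n/σ² = 27/2 = 13.5.
μ̂ = (0.125·9 + 13.5·6.83) / (0.125 + 13.5) = 93.33/13.625 = 18666/2725 ≈ 6.850.

μ̂_MAP = 6.850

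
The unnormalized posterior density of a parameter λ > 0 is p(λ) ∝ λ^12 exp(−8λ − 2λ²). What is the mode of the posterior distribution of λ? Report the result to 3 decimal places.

ℓ'(λ) = 12/λ − 8 − 4λ. Setting this to zero and multiplying by λ: 4λ² + 8λ − 12 = 0.
λ = (−8 + √(8² + 4·4·12)) / (2·4) = (−8 + √256) / 8 = (−8 + 16)/8 = 1.
ℓ''(λ) = −12/λ² − 4 < 0, confirming a maximum.

λ̂_MAP = 1.000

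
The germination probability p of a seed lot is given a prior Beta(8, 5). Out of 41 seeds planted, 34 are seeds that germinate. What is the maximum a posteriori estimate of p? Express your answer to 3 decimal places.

p̂_MAP = 0.788

Prior: Beta(8, 5).
Data: 34 successes in 41 trials. The binomial likelihood contributes p^34(1−p)^7, so the posterior is Beta(8+34, 5+7) = Beta(42, 12).
For Beta(a, b) with a, b > 1 the mode is (a−1)/(a+b−2) = 41/52 ≈ 0.788.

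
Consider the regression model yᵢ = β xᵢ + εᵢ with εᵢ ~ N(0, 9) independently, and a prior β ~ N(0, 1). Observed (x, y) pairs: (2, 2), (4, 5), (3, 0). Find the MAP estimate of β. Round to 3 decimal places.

β̂_MAP = 0.632

log p(β | y) = −Σ(yᵢ − βxᵢ)²/(2·9) − β²/(2·1) + const.
Setting the derivative to zero: Σxᵢ(yᵢ − βxᵢ)/9 − β/1 = 0, so β = Σxᵢyᵢ / (Σxᵢ² + σ²/τ²).
Σxᵢyᵢ = 2·2 + 4·5 + 3·0 = 24; Σxᵢ² = 29; σ²/τ² = 9.
β̂_MAP = 24 / (29 + 9) = 24/38 ≈ 0.632.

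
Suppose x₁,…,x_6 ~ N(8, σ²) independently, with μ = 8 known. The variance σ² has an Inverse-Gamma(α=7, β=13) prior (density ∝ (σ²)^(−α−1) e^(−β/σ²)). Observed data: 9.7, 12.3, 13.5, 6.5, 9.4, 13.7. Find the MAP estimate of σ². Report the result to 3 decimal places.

Sum of squared deviations about the known mean: SS = (9.7−8)² + (12.3−8)² + (13.5−8)² + (6.5−8)² + (9.4−8)² + (13.7−8)² = 88.33.
The Normal likelihood contributes (σ²)^(−n/2) exp(−SS/(2σ²)), so the posterior is Inverse-Gamma(α + n/2, β + SS/2) = Inverse-Gamma(10, 57.165).
The mode of Inverse-Gamma(a, b) is b/(a+1) = 57.165/11 ≈ 5.197.

σ̂²_MAP = 5.197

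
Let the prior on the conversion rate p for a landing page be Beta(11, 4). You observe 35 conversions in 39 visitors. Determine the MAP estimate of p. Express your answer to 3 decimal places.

p̂_MAP = 0.865

Prior: Beta(11, 4).
Data: 35 successes in 39 trials. The binomial likelihood contributes p^35(1−p)^4, so the posterior is Beta(11+35, 4+4) = Beta(46, 8).
For Beta(a, b) with a, b > 1 the mode is (a−1)/(a+b−2) = 45/52 ≈ 0.865.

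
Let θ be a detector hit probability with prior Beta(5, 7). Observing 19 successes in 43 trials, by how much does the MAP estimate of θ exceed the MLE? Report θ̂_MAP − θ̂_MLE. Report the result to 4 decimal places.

Posterior is Beta(24, 31); MAP = (24−1)/(55−2) = 23/53 ≈ 0.43396.
MLE ignores the prior: θ̂_MLE = k/n = 19/43 ≈ 0.44186.
Difference = 23/53 − 19/43 = -18/2279 ≈ -0.0079.

MAP − MLE = -0.0079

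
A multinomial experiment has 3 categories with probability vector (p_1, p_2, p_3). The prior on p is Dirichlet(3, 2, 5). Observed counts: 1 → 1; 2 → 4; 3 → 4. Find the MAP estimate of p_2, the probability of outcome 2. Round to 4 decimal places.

MAP estimate: 0.3125

The posterior is Dirichlet(αᵢ + nᵢ) = Dirichlet(4, 6, 9).
For a Dirichlet(a₁,…,a_K) with all aᵢ > 1, the mode has j-th component (aⱼ − 1)/(Σaᵢ − K).
Here Σaᵢ = 19 and K = 3, so p_2 = (6 − 1)/(19 − 3) = 5/16 ≈ 0.3125.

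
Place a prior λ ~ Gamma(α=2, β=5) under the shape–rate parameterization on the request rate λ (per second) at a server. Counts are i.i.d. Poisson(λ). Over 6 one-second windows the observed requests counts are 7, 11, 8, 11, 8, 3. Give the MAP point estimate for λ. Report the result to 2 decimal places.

Σxᵢ = 7+11+8+11+8+3 = 48, with n = 6.
Posterior ∝ λe^(−5λ) · λ^48e^(−6λ) = λ^49e^(−11λ), i.e. Gamma(shape=50, rate=11).
The mode of a Gamma(a, b) with a ≥ 1 (shape–rate) is (a−1)/b = 49/11 ≈ 4.45.

λ̂_MAP = 4.45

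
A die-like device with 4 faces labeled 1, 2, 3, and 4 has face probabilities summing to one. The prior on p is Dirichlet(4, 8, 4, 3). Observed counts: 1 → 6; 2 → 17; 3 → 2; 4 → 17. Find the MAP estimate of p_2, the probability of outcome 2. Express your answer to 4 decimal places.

MAP estimate: 0.4211

The posterior is Dirichlet(αᵢ + nᵢ) = Dirichlet(10, 25, 6, 20).
For a Dirichlet(a₁,…,a_K) with all aᵢ > 1, the mode has j-th component (aⱼ − 1)/(Σaᵢ − K).
Here Σaᵢ = 61 and K = 4, so p_2 = (25 − 1)/(61 − 4) = 24/57 ≈ 0.4211.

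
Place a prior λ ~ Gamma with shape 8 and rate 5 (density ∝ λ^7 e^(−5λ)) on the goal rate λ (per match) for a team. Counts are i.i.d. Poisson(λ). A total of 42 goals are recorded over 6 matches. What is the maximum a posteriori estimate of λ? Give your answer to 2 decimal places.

λ̂_MAP = 4.45

Σxᵢ = 42, n = 6.
Posterior ∝ λ^7e^(−5λ) · λ^42e^(−6λ) = λ^49e^(−11λ), i.e. Gamma(shape=50, rate=11).
The mode of a Gamma(a, b) with a ≥ 1 (shape–rate) is (a−1)/b = 49/11 ≈ 4.45.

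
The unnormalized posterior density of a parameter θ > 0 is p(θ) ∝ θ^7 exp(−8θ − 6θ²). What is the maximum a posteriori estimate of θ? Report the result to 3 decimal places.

ℓ'(θ) = 7/θ − 8 − 12θ. Setting this to zero and multiplying by θ: 12θ² + 8θ − 7 = 0.
θ = (−8 + √(8² + 4·12·7)) / (2·12) = (−8 + √400) / 24 = (−8 + 20)/24 = 1/2.
ℓ''(θ) = −7/θ² − 12 < 0, confirming a maximum.

θ̂_MAP = 0.500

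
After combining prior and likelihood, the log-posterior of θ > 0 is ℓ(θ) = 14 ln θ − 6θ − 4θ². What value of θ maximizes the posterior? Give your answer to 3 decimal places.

θ̂_MAP = 1.000

ℓ'(θ) = 14/θ − 6 − 8θ. Setting this to zero and multiplying by θ: 8θ² + 6θ − 14 = 0.
θ = (−6 + √(6² + 4·8·14)) / (2·8) = (−6 + √484) / 16 = (−6 + 22)/16 = 1.
ℓ''(θ) = −14/θ² − 8 < 0, confirming a maximum.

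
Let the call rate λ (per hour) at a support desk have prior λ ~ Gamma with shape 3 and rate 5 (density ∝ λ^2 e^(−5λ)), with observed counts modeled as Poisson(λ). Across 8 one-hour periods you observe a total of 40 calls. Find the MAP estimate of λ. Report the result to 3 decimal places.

Σxᵢ = 40, n = 8.
Posterior ∝ λ^2e^(−5λ) · λ^40e^(−8λ) = λ^42e^(−13λ), i.e. Gamma(shape=43, rate=13).
The mode of a Gamma(a, b) with a ≥ 1 (shape–rate) is (a−1)/b = 42/13 ≈ 3.231.

λ̂_MAP = 3.231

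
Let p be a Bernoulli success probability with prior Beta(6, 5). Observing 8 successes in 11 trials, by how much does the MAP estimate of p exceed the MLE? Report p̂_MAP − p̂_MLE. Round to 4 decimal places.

Posterior is Beta(14, 8); MAP = (14−1)/(22−2) = 13/20 ≈ 0.65000.
MLE ignores the prior: p̂_MLE = k/n = 8/11 ≈ 0.72727.
Difference = 13/20 − 8/11 = -17/220 ≈ -0.0773.

MAP − MLE = -0.0773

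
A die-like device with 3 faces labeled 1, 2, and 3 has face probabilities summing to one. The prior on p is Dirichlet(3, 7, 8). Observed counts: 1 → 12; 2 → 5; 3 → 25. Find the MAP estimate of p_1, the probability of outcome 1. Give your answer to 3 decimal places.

The posterior is Dirichlet(αᵢ + nᵢ) = Dirichlet(15, 12, 33).
For a Dirichlet(a₁,…,a_K) with all aᵢ > 1, the mode has j-th component (aⱼ − 1)/(Σaᵢ − K).
Here Σaᵢ = 60 and K = 3, so p_1 = (15 − 1)/(60 − 3) = 14/57 ≈ 0.246.

MAP estimate: 0.246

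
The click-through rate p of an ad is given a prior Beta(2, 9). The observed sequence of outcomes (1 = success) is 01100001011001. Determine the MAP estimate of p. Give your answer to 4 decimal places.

Prior: Beta(2, 9).
Data: 6 successes in 14 trials (from the sequence). The binomial likelihood contributes p^6(1−p)^8, so the posterior is Beta(2+6, 9+8) = Beta(8, 17).
For Beta(a, b) with a, b > 1 the mode is (a−1)/(a+b−2) = 7/23 ≈ 0.3043.

p̂_MAP = 0.3043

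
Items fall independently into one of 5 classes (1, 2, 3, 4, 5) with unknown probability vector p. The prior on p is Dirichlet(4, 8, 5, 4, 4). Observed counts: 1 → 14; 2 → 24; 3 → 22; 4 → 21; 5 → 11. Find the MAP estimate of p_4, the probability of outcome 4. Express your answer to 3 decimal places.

The posterior is Dirichlet(αᵢ + nᵢ) = Dirichlet(18, 32, 27, 25, 15).
For a Dirichlet(a₁,…,a_K) with all aᵢ > 1, the mode has j-th component (aⱼ − 1)/(Σaᵢ − K).
Here Σaᵢ = 117 and K = 5, so p_4 = (25 − 1)/(117 − 5) = 24/112 ≈ 0.214.

MAP estimate: 0.214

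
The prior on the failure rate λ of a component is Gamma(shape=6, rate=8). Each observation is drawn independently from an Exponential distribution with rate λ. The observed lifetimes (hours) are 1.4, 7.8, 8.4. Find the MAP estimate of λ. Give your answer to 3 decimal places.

λ̂_MAP = 0.313

The Exponential(rate=λ) likelihood is ∝ λ^n e^(−λΣtᵢ). Here n = 3 and Σtᵢ = 1.4 + 7.8 + 8.4 = 17.6.
Posterior ∝ λ^5e^(−8λ) · λ^3e^(−17.6λ) = λ^8e^(−25.6λ), i.e. Gamma(9, 25.6).
Mode = (a−1)/b = 8/25.6 ≈ 0.313.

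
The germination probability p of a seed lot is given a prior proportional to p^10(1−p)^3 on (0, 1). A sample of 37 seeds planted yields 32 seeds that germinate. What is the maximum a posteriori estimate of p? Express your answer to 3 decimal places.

The prior density ∝ p^10(1−p)^3 is the kernel of Beta(11, 4).
Data: 32 successes in 37 trials. The binomial likelihood contributes p^32(1−p)^5, so the posterior is Beta(11+32, 4+5) = Beta(43, 9).
For Beta(a, b) with a, b > 1 the mode is (a−1)/(a+b−2) = 42/50 ≈ 0.840.

p̂_MAP = 0.840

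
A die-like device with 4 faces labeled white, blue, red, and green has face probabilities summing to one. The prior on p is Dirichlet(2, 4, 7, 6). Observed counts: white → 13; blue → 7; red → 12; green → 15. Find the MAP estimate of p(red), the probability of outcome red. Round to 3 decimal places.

MAP estimate of p(red) = 0.290

The posterior is Dirichlet(αᵢ + nᵢ) = Dirichlet(15, 11, 19, 21).
For a Dirichlet(a₁,…,a_K) with all aᵢ > 1, the mode has j-th component (aⱼ − 1)/(Σaᵢ − K).
Here Σaᵢ = 66 and K = 4, so p(red) = (19 − 1)/(66 − 4) = 18/62 ≈ 0.290.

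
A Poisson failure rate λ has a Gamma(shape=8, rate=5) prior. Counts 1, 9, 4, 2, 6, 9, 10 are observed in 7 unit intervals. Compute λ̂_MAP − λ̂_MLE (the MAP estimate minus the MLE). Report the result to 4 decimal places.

Σxᵢ = 41. Posterior is Gamma(49, 12); MAP = (49−1)/12 = 48/12 ≈ 4.00000.
MLE = x̄ = 41/7 ≈ 5.85714.
Difference = 48/12 − 41/7 = -13/7 ≈ -1.8571.

MAP − MLE = -1.8571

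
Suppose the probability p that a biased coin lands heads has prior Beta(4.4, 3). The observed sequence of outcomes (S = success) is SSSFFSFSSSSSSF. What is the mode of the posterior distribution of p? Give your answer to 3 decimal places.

Prior: Beta(4.4, 3).
Data: 10 successes in 14 trials (from the sequence). The binomial likelihood contributes p^10(1−p)^4, so the posterior is Beta(4.4+10, 3+4) = Beta(14.4, 7).
For Beta(a, b) with a, b > 1 the mode is (a−1)/(a+b−2) = 13.4/19.4 ≈ 0.691.

p̂_MAP = 0.691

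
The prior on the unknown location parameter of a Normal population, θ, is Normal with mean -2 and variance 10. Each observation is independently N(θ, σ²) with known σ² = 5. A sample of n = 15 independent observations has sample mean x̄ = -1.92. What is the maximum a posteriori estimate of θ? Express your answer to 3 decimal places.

θ̂_MAP = -1.923

n = 15, x̄ = -1.92.
For a Normal prior and Normal likelihood with known variance, the posterior is Normal; its mode equals its mean, the precision-weighted average.
Prior precision 1/σ₀² = 1/10 = 0.1; data precision n/σ² = 15/5 = 3.
θ̂ = (0.1·(-2) + 3·(-1.92)) / (0.1 + 3) = (-5.96)/3.1 = -298/155 ≈ -1.923.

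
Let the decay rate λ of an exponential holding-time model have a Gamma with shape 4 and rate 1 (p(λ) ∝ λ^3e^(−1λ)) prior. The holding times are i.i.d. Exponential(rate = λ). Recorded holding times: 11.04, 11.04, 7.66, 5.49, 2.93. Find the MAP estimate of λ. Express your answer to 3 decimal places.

The Exponential(rate=λ) likelihood is ∝ λ^n e^(−λΣtᵢ). Here n = 5 and Σtᵢ = 11.04 + 11.04 + 7.66 + 5.49 + 2.93 = 38.16.
Posterior ∝ λ^3e^(−1λ) · λ^5e^(−38.16λ) = λ^8e^(−39.16λ), i.e. Gamma(9, 39.16).
Mode = (a−1)/b = 8/39.16 ≈ 0.204.

λ̂_MAP = 0.204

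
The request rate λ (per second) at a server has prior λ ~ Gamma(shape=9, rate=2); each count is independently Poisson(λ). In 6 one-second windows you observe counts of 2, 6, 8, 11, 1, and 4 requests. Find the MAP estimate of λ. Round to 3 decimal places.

λ̂_MAP = 5.000

Σxᵢ = 2+6+8+11+1+4 = 32, with n = 6.
Posterior ∝ λ^8e^(−2λ) · λ^32e^(−6λ) = λ^40e^(−8λ), i.e. Gamma(shape=41, rate=8).
The mode of a Gamma(a, b) with a ≥ 1 (shape–rate) is (a−1)/b = 40/8 ≈ 5.000.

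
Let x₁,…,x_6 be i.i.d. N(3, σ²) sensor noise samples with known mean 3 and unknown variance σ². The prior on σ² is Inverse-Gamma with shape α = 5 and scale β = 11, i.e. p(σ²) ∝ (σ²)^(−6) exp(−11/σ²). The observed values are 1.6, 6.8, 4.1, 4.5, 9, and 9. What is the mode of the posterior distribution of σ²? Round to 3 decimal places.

σ̂²_MAP = 6.326

Sum of squared deviations about the known mean: SS = (1.6−3)² + (6.8−3)² + (4.1−3)² + (4.5−3)² + (9−3)² + (9−3)² = 91.86.
The Normal likelihood contributes (σ²)^(−n/2) exp(−SS/(2σ²)), so the posterior is Inverse-Gamma(α + n/2, β + SS/2) = Inverse-Gamma(8, 56.93).
The mode of Inverse-Gamma(a, b) is b/(a+1) = 56.93/9 ≈ 6.326.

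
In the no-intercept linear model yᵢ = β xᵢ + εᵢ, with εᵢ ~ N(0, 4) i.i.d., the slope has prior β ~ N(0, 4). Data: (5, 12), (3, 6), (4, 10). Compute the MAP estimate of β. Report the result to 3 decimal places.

log p(β | y) = −Σ(yᵢ − βxᵢ)²/(2·4) − β²/(2·4) + const.
Setting the derivative to zero: Σxᵢ(yᵢ − βxᵢ)/4 − β/4 = 0, so β = Σxᵢyᵢ / (Σxᵢ² + σ²/τ²).
Σxᵢyᵢ = 5·12 + 3·6 + 4·10 = 118; Σxᵢ² = 50; σ²/τ² = 1.
β̂_MAP = 118 / (50 + 1) = 118/51 ≈ 2.314.

β̂_MAP = 2.314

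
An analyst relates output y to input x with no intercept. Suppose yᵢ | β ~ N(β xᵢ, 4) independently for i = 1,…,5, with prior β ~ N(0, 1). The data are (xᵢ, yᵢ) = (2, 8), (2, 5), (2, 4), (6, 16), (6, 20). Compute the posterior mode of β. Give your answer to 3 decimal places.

log p(β | y) = −Σ(yᵢ − βxᵢ)²/(2·4) − β²/(2·1) + const.
Setting the derivative to zero: Σxᵢ(yᵢ − βxᵢ)/4 − β/1 = 0, so β = Σxᵢyᵢ / (Σxᵢ² + σ²/τ²).
Σxᵢyᵢ = 2·8 + 2·5 + 2·4 + 6·16 + 6·20 = 250; Σxᵢ² = 84; σ²/τ² = 4.
β̂_MAP = 250 / (84 + 4) = 250/88 ≈ 2.841.

β̂_MAP = 2.841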